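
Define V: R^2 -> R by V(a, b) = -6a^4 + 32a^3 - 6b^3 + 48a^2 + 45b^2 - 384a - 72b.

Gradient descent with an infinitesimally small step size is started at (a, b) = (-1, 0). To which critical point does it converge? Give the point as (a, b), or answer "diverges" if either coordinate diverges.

V is separable, so gradient descent decouples: a follows -∂V/∂a, b follows -∂V/∂b.
∂V/∂a = -24(a - 4)(a - 2)(a + 2); at a=-1 this is -360, so a increases.
∂V/∂b = -18(b - 4)(b - 1); at b=0 this is -72, so b increases.
a converges to its nearest critical value 2 (a local min of the a-part); b converges to 1. The iterate converges to (2, 1).

(2, 1)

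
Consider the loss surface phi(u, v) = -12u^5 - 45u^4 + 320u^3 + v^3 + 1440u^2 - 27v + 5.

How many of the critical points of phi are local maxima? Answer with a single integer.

2

phi separates as a function of u plus a function of v, so ∇phi=0 decouples.
∂phi/∂u = -60u(u - 4)(u + 3)(u + 4) = 0 at u ∈ {-4, -3, 0, 4}; ∂phi/∂v = 3(v - 3)(v + 3) = 0 at v ∈ {-3, 3}.
The Hessian is diagonal: diag(phi_uu, phi_vv). Second derivatives: phi_uu(-4)=1920, phi_uu(-3)=-1260, phi_uu(0)=2880, phi_uu(4)=-13440; phi_vv(-3)=-18, phi_vv(3)=18.
Local maxima occur where both diagonal entries negative: (-3, -3), (4, -3). Count: 2.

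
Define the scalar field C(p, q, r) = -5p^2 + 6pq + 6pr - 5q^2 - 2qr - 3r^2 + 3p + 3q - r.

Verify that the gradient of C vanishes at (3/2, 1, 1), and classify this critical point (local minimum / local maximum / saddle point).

∇C = (-10p + 6q + 6r + 3, 6p - 10q - 2r + 3, 6p - 2q - 6r - 1); substituting (3/2, 1, 1) gives ∇C = (0, 0, 0), so (3/2, 1, 1) is indeed a critical point.
The Hessian is constant: H = [[-10, 6, 6], [6, -10, -2], [6, -2, -6]].
Leading principal minors: Δ₁ = -10, Δ₂ = 64, Δ₃ = -128.
The minors alternate sign starting negative (−, +, −), so H is negative definite: a local maximum.

local maximum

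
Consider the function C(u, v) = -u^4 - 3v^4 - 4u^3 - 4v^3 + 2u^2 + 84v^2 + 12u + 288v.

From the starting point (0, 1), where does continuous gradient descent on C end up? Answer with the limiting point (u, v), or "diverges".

C is separable, so gradient descent decouples: u follows -∂C/∂u, v follows -∂C/∂v.
∂C/∂u = -4(u - 1)(u + 1)(u + 3); at u=0 this is 12, so u decreases.
∂C/∂v = -12(v - 4)(v + 2)(v + 3); at v=1 this is 432, so v decreases.
u converges to its nearest critical value -1 (a local min of the u-part); v converges to -2. The iterate converges to (-1, -2).

(-1, -2)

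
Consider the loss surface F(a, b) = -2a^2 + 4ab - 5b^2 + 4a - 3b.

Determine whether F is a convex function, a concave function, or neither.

concave

F is quadratic, so its Hessian is the constant matrix H = [[-4, 4], [4, -10]].
det(H) = 24, tr(H) = -14.
det(H) > 0 and tr(H) < 0, so H is negative definite everywhere: concave.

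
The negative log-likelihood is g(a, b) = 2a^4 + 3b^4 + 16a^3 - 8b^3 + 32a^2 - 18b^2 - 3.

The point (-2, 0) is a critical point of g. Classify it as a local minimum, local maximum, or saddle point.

local maximum

The mixed partial ∂²g/∂a∂b is 0, so the Hessian at any point is diag(g_aa, g_bb) = diag(8(3a^2 + 12a + 8), 12(3b^2 - 4b - 3)).
At (-2, 0): H = diag(-32, -36).
Both eigenvalues are negative, so H is negative definite: a local maximum.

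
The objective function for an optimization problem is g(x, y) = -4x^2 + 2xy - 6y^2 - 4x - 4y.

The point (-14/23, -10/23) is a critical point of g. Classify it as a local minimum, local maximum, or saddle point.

local maximum

The Hessian of g is constant: H = [[-8, 2], [2, -12]].
det(H) = (-8)·(-12) − 2² = 92.
det(H) > 0 and tr(H) = -20 < 0, so H is negative definite and the point is a local maximum.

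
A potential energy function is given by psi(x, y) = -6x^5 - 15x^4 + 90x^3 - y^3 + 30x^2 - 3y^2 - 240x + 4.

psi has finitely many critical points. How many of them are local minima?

psi separates as a function of x plus a function of y, so ∇psi=0 decouples.
∂psi/∂x = -30(x - 2)(x - 1)(x + 1)(x + 4) = 0 at x ∈ {-4, -1, 1, 2}; ∂psi/∂y = -3y(y + 2) = 0 at y ∈ {-2, 0}.
The Hessian is diagonal: diag(psi_xx, psi_yy). Second derivatives: psi_xx(-4)=2700, psi_xx(-1)=-540, psi_xx(1)=300, psi_xx(2)=-540; psi_yy(-2)=6, psi_yy(0)=-6.
Local minima occur where both diagonal entries positive: (-4, -2), (1, -2). Count: 2.

2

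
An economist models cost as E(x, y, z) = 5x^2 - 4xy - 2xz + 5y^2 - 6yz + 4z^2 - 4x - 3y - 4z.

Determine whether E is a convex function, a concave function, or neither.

E is quadratic, so its Hessian is the constant matrix H = [[10, -4, -2], [-4, 10, -6], [-2, -6, 8]].
Leading principal minors: 10, 84, 176.
All positive ⇒ H ≻ 0 ⇒ convex.

convex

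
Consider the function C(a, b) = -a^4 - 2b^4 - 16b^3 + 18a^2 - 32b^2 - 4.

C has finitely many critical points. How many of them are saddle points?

4

C separates as a function of a plus a function of b, so ∇C=0 decouples.
∂C/∂a = -4a(a - 3)(a + 3) = 0 at a ∈ {-3, 0, 3}; ∂C/∂b = -8b(b + 2)(b + 4) = 0 at b ∈ {-4, -2, 0}.
The Hessian is diagonal: diag(C_aa, C_bb). Second derivatives: C_aa(-3)=-72, C_aa(0)=36, C_aa(3)=-72; C_bb(-4)=-64, C_bb(-2)=32, C_bb(0)=-64.
Saddle points occur where the two diagonal entries have opposite signs: (-3, -2), (0, -4), (0, 0), (3, -2). Count: 4.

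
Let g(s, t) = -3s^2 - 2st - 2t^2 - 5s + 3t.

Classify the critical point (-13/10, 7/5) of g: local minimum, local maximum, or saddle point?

The Hessian of g is constant: H = [[-6, -2], [-2, -4]].
det(H) = (-6)·(-4) − (-2)² = 20.
det(H) > 0 and tr(H) = -10 < 0, so H is negative definite and the point is a local maximum.

local maximum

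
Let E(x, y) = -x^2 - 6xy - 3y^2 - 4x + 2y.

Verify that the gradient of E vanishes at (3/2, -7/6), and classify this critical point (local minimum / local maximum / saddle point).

saddle point

∇E = (-2x - 6y - 4, -6x - 6y + 2); substituting (3/2, -7/6) gives ∇E = (0, 0), so (3/2, -7/6) is indeed a critical point.
The Hessian of E is constant: H = [[-2, -6], [-6, -6]].
det(H) = (-2)·(-6) − (-6)² = -24.
Since det(H) < 0, H is indefinite and the critical point is a saddle point.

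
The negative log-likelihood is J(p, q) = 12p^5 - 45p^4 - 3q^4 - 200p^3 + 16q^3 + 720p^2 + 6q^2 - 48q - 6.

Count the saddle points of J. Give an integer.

J separates as a function of p plus a function of q, so ∇J=0 decouples.
∂J/∂p = 60p(p - 4)(p - 2)(p + 3) = 0 at p ∈ {-3, 0, 2, 4}; ∂J/∂q = -12(q - 4)(q - 1)(q + 1) = 0 at q ∈ {-1, 1, 4}.
The Hessian is diagonal: diag(J_pp, J_qq). Second derivatives: J_pp(-3)=-6300, J_pp(0)=1440, J_pp(2)=-1200, J_pp(4)=3360; J_qq(-1)=-120, J_qq(1)=72, J_qq(4)=-180.
Saddle points occur where the two diagonal entries have opposite signs: (-3, 1), (0, -1), (0, 4), (2, 1), (4, -1), (4, 4). Count: 6.

6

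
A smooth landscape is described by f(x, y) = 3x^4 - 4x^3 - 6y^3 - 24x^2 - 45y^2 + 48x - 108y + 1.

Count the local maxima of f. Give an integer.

f separates as a function of x plus a function of y, so ∇f=0 decouples.
∂f/∂x = 12(x - 2)(x - 1)(x + 2) = 0 at x ∈ {-2, 1, 2}; ∂f/∂y = -18(y + 2)(y + 3) = 0 at y ∈ {-3, -2}.
The Hessian is diagonal: diag(f_xx, f_yy). Second derivatives: f_xx(-2)=144, f_xx(1)=-36, f_xx(2)=48; f_yy(-3)=18, f_yy(-2)=-18.
Local maxima occur where both diagonal entries negative: (1, -2). Count: 1.

1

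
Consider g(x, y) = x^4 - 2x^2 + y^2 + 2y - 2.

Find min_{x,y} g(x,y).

g(x,y) separates as P(x) + Q(y) − 2, so its minimum is min P + min Q − 2.
P'(x) = 4x(x - 1)(x + 1) vanishes at x ∈ {-1, 0, 1}; Q'(y) = 2y + 2 vanishes at y ∈ {-1}.
Local minima of P (where P''>0): P(-1)=-1, P(1)=-1. Local minima of Q: Q(-1)=-1.
So the global minimum of g is P(-1) + Q(-1) − 2 = -1 − 1 − 2 = -4, attained at (-1, -1).

-4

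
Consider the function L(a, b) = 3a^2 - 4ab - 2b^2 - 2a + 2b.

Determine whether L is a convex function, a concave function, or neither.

L is quadratic, so its Hessian is the constant matrix H = [[6, -4], [-4, -4]].
det(H) = -40, tr(H) = 2.
det(H) < 0, so H is indefinite: neither convex nor concave.

neither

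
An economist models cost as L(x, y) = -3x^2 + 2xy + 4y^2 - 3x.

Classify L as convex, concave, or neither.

L is quadratic, so its Hessian is the constant matrix H = [[-6, 2], [2, 8]].
det(H) = -52, tr(H) = 2.
det(H) < 0, so H is indefinite: neither convex nor concave.

neither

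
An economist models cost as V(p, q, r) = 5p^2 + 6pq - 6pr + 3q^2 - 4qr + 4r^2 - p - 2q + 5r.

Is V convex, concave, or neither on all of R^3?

V is quadratic, so its Hessian is the constant matrix H = [[10, 6, -6], [6, 6, -4], [-6, -4, 8]].
Leading principal minors: 10, 24, 104.
All positive ⇒ H ≻ 0 ⇒ convex.

convex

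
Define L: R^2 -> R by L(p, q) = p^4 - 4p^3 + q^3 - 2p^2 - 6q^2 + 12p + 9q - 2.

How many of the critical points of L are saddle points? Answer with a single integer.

L separates as a function of p plus a function of q, so ∇L=0 decouples.
∂L/∂p = 4(p - 3)(p - 1)(p + 1) = 0 at p ∈ {-1, 1, 3}; ∂L/∂q = 3(q - 3)(q - 1) = 0 at q ∈ {1, 3}.
The Hessian is diagonal: diag(L_pp, L_qq). Second derivatives: L_pp(-1)=32, L_pp(1)=-16, L_pp(3)=32; L_qq(1)=-6, L_qq(3)=6.
Saddle points occur where the two diagonal entries have opposite signs: (-1, 1), (1, 3), (3, 1). Count: 3.

3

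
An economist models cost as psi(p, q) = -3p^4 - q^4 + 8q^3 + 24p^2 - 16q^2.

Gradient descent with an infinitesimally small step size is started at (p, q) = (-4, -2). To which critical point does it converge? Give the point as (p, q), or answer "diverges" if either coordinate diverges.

diverges

psi is separable, so gradient descent decouples: p follows -∂psi/∂p, q follows -∂psi/∂q.
∂psi/∂p = -12p(p - 2)(p + 2); at p=-4 this is 576, so p decreases.
∂psi/∂q = -4q(q - 4)(q - 2); at q=-2 this is 192, so q decreases.
The p-coordinate has no critical point in that direction and runs off to infinity.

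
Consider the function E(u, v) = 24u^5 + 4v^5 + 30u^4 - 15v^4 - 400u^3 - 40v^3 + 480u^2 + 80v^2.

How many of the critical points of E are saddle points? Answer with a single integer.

E separates as a function of u plus a function of v, so ∇E=0 decouples.
∂E/∂u = 120u(u - 2)(u - 1)(u + 4) = 0 at u ∈ {-4, 0, 1, 2}; ∂E/∂v = 20v(v - 4)(v - 1)(v + 2) = 0 at v ∈ {-2, 0, 1, 4}.
The Hessian is diagonal: diag(E_uu, E_vv). Second derivatives: E_uu(-4)=-14400, E_uu(0)=960, E_uu(1)=-600, E_uu(2)=1440; E_vv(-2)=-720, E_vv(0)=160, E_vv(1)=-180, E_vv(4)=1440.
Saddle points occur where the two diagonal entries have opposite signs: (-4, 0), (-4, 4), (0, -2), (0, 1), (1, 0), (1, 4), (2, -2), (2, 1). Count: 8.

8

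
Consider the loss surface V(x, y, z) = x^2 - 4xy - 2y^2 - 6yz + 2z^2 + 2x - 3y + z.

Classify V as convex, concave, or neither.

V is quadratic, so its Hessian is the constant matrix H = [[2, -4, 0], [-4, -4, -6], [0, -6, 4]].
Leading principal minors: 2, -24, -168.
Neither pattern holds ⇒ H is indefinite ⇒ neither convex nor concave.

neither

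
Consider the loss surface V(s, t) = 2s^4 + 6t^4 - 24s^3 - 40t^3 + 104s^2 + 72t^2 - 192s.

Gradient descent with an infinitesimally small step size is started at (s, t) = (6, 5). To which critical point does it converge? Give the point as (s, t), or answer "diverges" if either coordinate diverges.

V is separable, so gradient descent decouples: s follows -∂V/∂s, t follows -∂V/∂t.
∂V/∂s = 8(s - 4)(s - 3)(s - 2); at s=6 this is 192, so s decreases.
∂V/∂t = 24t(t - 3)(t - 2); at t=5 this is 720, so t decreases.
s converges to its nearest critical value 4 (a local min of the s-part); t converges to 3. The iterate converges to (4, 3).

(4, 3)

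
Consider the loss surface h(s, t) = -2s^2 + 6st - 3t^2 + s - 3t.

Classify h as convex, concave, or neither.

neither

h is quadratic, so its Hessian is the constant matrix H = [[-4, 6], [6, -6]].
det(H) = -12, tr(H) = -10.
det(H) < 0, so H is indefinite: neither convex nor concave.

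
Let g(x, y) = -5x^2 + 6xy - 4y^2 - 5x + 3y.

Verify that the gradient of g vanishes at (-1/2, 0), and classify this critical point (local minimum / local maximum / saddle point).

∇g = (-10x + 6y - 5, 6x - 8y + 3); substituting (-1/2, 0) gives ∇g = (0, 0), so (-1/2, 0) is indeed a critical point.
The Hessian of g is constant: H = [[-10, 6], [6, -8]].
det(H) = (-10)·(-8) − 6² = 44.
det(H) > 0 and tr(H) = -18 < 0, so H is negative definite and the point is a local maximum.

local maximum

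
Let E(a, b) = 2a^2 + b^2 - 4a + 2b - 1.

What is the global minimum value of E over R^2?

-4

E(a,b) separates as P(a) + Q(b) − 1, so its minimum is min P + min Q − 1.
P'(a) = 4a - 4 vanishes at a ∈ {1}; Q'(b) = 2b + 2 vanishes at b ∈ {-1}.
Local minima of P (where P''>0): P(1)=-2. Local minima of Q: Q(-1)=-1.
So the global minimum of E is P(1) + Q(-1) − 1 = -2 − 1 − 1 = -4, attained at (1, -1).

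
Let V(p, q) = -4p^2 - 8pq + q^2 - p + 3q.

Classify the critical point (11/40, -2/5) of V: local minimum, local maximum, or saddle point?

saddle point

The Hessian of V is constant: H = [[-8, -8], [-8, 2]].
det(H) = (-8)·2 − (-8)² = -80.
Since det(H) < 0, H is indefinite and the critical point is a saddle point.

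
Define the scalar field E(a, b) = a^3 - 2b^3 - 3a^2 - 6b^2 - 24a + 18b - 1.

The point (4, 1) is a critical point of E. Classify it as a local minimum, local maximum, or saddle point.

saddle point

The mixed partial ∂²E/∂a∂b is 0, so the Hessian at any point is diag(E_aa, E_bb) = diag(6(a - 1), -12(b + 1)).
At (4, 1): H = diag(18, -24).
The eigenvalues have opposite signs, so H is indefinite: a saddle point.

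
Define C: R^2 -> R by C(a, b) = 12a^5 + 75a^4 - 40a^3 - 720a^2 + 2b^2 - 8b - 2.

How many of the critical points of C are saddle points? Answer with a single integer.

2

C separates as a function of a plus a function of b, so ∇C=0 decouples.
∂C/∂a = 60a(a - 2)(a + 3)(a + 4) = 0 at a ∈ {-4, -3, 0, 2}; ∂C/∂b = 4(b - 2) = 0 at b ∈ {2}.
The Hessian is diagonal: diag(C_aa, C_bb). Second derivatives: C_aa(-4)=-1440, C_aa(-3)=900, C_aa(0)=-1440, C_aa(2)=3600; C_bb(2)=4.
Saddle points occur where the two diagonal entries have opposite signs: (-4, 2), (0, 2). Count: 2.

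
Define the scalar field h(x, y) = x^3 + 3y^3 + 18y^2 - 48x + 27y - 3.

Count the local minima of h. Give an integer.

h separates as a function of x plus a function of y, so ∇h=0 decouples.
∂h/∂x = 3(x - 4)(x + 4) = 0 at x ∈ {-4, 4}; ∂h/∂y = 9(y + 1)(y + 3) = 0 at y ∈ {-3, -1}.
The Hessian is diagonal: diag(h_xx, h_yy). Second derivatives: h_xx(-4)=-24, h_xx(4)=24; h_yy(-3)=-18, h_yy(-1)=18.
Local minima occur where both diagonal entries positive: (4, -1). Count: 1.

1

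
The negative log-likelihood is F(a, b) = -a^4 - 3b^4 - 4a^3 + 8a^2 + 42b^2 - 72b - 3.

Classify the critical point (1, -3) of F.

local maximum

The mixed partial ∂²F/∂a∂b is 0, so the Hessian at any point is diag(F_aa, F_bb) = diag(4(-3a^2 - 6a + 4), 12(-3b^2 + 7)).
At (1, -3): H = diag(-20, -240).
Both eigenvalues are negative, so H is negative definite: a local maximum.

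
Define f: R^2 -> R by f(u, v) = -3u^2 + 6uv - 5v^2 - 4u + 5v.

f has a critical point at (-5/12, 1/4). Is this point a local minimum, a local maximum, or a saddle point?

local maximum

The Hessian of f is constant: H = [[-6, 6], [6, -10]].
det(H) = (-6)·(-10) − 6² = 24.
det(H) > 0 and tr(H) = -16 < 0, so H is negative definite and the point is a local maximum.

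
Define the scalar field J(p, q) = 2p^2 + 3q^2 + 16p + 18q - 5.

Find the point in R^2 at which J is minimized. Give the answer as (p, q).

J(p,q) separates as A(p) + B(q) − 5, so its minimum is min A + min B − 5.
A'(p) = 4p + 16 vanishes at p ∈ {-4}; B'(q) = 6q + 18 vanishes at q ∈ {-3}.
Local minima of A (where A''>0): A(-4)=-32. Local minima of B: B(-3)=-27.
So the global minimum of J is A(-4) + B(-3) − 5 = -32 − 27 − 5 = -64, attained at (-4, -3).

(-4, -3)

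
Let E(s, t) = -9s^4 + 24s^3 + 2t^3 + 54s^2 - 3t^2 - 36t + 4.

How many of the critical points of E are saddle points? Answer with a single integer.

3

E separates as a function of s plus a function of t, so ∇E=0 decouples.
∂E/∂s = -36s(s - 3)(s + 1) = 0 at s ∈ {-1, 0, 3}; ∂E/∂t = 6(t - 3)(t + 2) = 0 at t ∈ {-2, 3}.
The Hessian is diagonal: diag(E_ss, E_tt). Second derivatives: E_ss(-1)=-144, E_ss(0)=108, E_ss(3)=-432; E_tt(-2)=-30, E_tt(3)=30.
Saddle points occur where the two diagonal entries have opposite signs: (-1, 3), (0, -2), (3, 3). Count: 3.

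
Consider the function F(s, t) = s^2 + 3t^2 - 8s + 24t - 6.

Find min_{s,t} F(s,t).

F(s,t) separates as P(s) + Q(t) − 6, so its minimum is min P + min Q − 6.
P'(s) = 2s - 8 vanishes at s ∈ {4}; Q'(t) = 6(t + 4) vanishes at t ∈ {-4}.
Local minima of P (where P''>0): P(4)=-16. Local minima of Q: Q(-4)=-48.
So the global minimum of F is P(4) + Q(-4) − 6 = -16 − 48 − 6 = -70, attained at (4, -4).

-70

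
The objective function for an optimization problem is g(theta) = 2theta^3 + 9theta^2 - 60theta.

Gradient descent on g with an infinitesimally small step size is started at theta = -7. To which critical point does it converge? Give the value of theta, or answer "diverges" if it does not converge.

g'(theta) = 6(theta - 2)(theta + 5), so g'(-7) = 108.
Gradient descent moves in the -g' direction, i.e. theta is decreasing.
There is no critical point below theta=-7, and g' keeps the same sign, so the iterate runs off to −∞.

diverges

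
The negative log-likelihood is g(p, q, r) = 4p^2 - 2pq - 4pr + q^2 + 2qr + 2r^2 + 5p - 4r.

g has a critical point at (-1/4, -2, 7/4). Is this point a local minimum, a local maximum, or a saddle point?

The Hessian is constant: H = [[8, -2, -4], [-2, 2, 2], [-4, 2, 4]].
Leading principal minors: Δ₁ = 8, Δ₂ = 12, Δ₃ = 16.
All leading minors are positive, so H is positive definite: a local minimum.

local minimum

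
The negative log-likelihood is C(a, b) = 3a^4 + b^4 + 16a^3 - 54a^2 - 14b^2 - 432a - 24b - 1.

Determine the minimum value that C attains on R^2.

C(a,b) separates as P(a) + Q(b) − 1, so its minimum is min P + min Q − 1.
P'(a) = 12(a - 3)(a + 3)(a + 4) vanishes at a ∈ {-4, -3, 3}; Q'(b) = 4(b - 3)(b + 1)(b + 2) vanishes at b ∈ {-2, -1, 3}.
Local minima of P (where P''>0): P(-4)=608, P(3)=-1107. Local minima of Q: Q(-2)=8, Q(3)=-117.
So the global minimum of C is P(3) + Q(3) − 1 = -1107 − 117 − 1 = -1225, attained at (3, 3).

-1225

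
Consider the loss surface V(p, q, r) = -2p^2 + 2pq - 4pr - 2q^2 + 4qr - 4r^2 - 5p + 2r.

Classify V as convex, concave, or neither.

V is quadratic, so its Hessian is the constant matrix H = [[-4, 2, -4], [2, -4, 4], [-4, 4, -8]].
Leading principal minors: -4, 12, -32.
Signs alternate −, +, − ⇒ H ≺ 0 ⇒ concave.

concave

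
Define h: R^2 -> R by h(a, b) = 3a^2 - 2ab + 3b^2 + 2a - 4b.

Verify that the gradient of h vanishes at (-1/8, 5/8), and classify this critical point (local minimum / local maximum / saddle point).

local minimum

∇h = (6a - 2b + 2, -2a + 6b - 4); substituting (-1/8, 5/8) gives ∇h = (0, 0), so (-1/8, 5/8) is indeed a critical point.
The Hessian of h is constant: H = [[6, -2], [-2, 6]].
det(H) = 6·6 − (-2)² = 32.
det(H) > 0 and tr(H) = 12 > 0, so H is positive definite and the point is a local minimum.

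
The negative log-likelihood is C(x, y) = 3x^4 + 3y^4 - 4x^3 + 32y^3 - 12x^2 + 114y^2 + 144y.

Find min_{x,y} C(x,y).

-91

C(x,y) separates as P(x) + Q(y), so its minimum is min P + min Q.
P'(x) = 12x(x - 2)(x + 1) vanishes at x ∈ {-1, 0, 2}; Q'(y) = 12(y + 1)(y + 3)(y + 4) vanishes at y ∈ {-4, -3, -1}.
Local minima of P (where P''>0): P(-1)=-5, P(2)=-32. Local minima of Q: Q(-4)=-32, Q(-1)=-59.
So the global minimum of C is P(2) + Q(-1) = -32 − 59 = -91, attained at (2, -1).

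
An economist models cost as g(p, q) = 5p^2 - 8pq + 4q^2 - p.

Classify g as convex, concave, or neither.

convex

g is quadratic, so its Hessian is the constant matrix H = [[10, -8], [-8, 8]].
det(H) = 16, tr(H) = 18.
det(H) > 0 and tr(H) > 0, so H is positive definite everywhere: convex.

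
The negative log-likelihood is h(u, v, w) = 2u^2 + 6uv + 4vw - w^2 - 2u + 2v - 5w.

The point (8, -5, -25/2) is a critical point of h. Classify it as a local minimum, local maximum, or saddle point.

saddle point

The Hessian is constant: H = [[4, 6, 0], [6, 0, 4], [0, 4, -2]].
Leading principal minors: Δ₁ = 4, Δ₂ = -36, Δ₃ = 8.
The minors fit neither the all-positive nor the alternating-sign pattern, so H is indefinite: a saddle point.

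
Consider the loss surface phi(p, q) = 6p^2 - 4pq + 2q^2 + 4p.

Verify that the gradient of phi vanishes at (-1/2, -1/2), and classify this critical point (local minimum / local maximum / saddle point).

local minimum

∇phi = (12p - 4q + 4, -4p + 4q); substituting (-1/2, -1/2) gives ∇phi = (0, 0), so (-1/2, -1/2) is indeed a critical point.
The Hessian of phi is constant: H = [[12, -4], [-4, 4]].
det(H) = 12·4 − (-4)² = 32.
det(H) > 0 and tr(H) = 16 > 0, so H is positive definite and the point is a local minimum.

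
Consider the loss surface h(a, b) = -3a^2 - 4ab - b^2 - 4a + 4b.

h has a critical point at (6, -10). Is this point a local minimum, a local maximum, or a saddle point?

The Hessian of h is constant: H = [[-6, -4], [-4, -2]].
det(H) = (-6)·(-2) − (-4)² = -4.
Since det(H) < 0, H is indefinite and the critical point is a saddle point.

saddle point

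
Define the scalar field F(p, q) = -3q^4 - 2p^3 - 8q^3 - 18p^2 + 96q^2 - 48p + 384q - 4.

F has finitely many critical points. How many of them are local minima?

1

F separates as a function of p plus a function of q, so ∇F=0 decouples.
∂F/∂p = -6(p + 2)(p + 4) = 0 at p ∈ {-4, -2}; ∂F/∂q = -12(q - 4)(q + 2)(q + 4) = 0 at q ∈ {-4, -2, 4}.
The Hessian is diagonal: diag(F_pp, F_qq). Second derivatives: F_pp(-4)=12, F_pp(-2)=-12; F_qq(-4)=-192, F_qq(-2)=144, F_qq(4)=-576.
Local minima occur where both diagonal entries positive: (-4, -2). Count: 1.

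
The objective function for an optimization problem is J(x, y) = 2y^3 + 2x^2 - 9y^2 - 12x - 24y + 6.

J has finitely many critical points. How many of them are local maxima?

0

J separates as a function of x plus a function of y, so ∇J=0 decouples.
∂J/∂x = 4(x - 3) = 0 at x ∈ {3}; ∂J/∂y = 6(y - 4)(y + 1) = 0 at y ∈ {-1, 4}.
The Hessian is diagonal: diag(J_xx, J_yy). Second derivatives: J_xx(3)=4; J_yy(-1)=-30, J_yy(4)=30.
Local maxima occur where both diagonal entries negative: none. Count: 0.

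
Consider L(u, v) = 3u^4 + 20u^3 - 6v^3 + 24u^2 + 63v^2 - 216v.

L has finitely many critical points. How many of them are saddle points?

3

L separates as a function of u plus a function of v, so ∇L=0 decouples.
∂L/∂u = 12u(u + 1)(u + 4) = 0 at u ∈ {-4, -1, 0}; ∂L/∂v = -18(v - 4)(v - 3) = 0 at v ∈ {3, 4}.
The Hessian is diagonal: diag(L_uu, L_vv). Second derivatives: L_uu(-4)=144, L_uu(-1)=-36, L_uu(0)=48; L_vv(3)=18, L_vv(4)=-18.
Saddle points occur where the two diagonal entries have opposite signs: (-4, 4), (-1, 3), (0, 4). Count: 3.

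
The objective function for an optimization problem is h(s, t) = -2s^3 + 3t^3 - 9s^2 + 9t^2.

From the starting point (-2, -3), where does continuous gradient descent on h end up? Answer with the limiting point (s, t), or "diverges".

diverges

h is separable, so gradient descent decouples: s follows -∂h/∂s, t follows -∂h/∂t.
∂h/∂s = -6s(s + 3); at s=-2 this is 12, so s decreases.
∂h/∂t = 9t(t + 2); at t=-3 this is 27, so t decreases.
The t-coordinate has no critical point in that direction and runs off to infinity.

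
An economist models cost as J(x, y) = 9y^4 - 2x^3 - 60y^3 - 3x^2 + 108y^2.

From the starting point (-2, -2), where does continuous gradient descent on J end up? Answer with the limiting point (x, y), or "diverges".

(-1, 0)

J is separable, so gradient descent decouples: x follows -∂J/∂x, y follows -∂J/∂y.
∂J/∂x = -6x(x + 1); at x=-2 this is -12, so x increases.
∂J/∂y = 36y(y - 3)(y - 2); at y=-2 this is -1440, so y increases.
x converges to its nearest critical value -1 (a local min of the x-part); y converges to 0. The iterate converges to (-1, 0).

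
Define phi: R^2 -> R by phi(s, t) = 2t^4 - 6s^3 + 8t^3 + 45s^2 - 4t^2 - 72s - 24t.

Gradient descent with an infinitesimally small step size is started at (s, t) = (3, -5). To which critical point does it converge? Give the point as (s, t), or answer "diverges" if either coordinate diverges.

phi is separable, so gradient descent decouples: s follows -∂phi/∂s, t follows -∂phi/∂t.
∂phi/∂s = -18(s - 4)(s - 1); at s=3 this is 36, so s decreases.
∂phi/∂t = 8(t - 1)(t + 1)(t + 3); at t=-5 this is -384, so t increases.
s converges to its nearest critical value 1 (a local min of the s-part); t converges to -3. The iterate converges to (1, -3).

(1, -3)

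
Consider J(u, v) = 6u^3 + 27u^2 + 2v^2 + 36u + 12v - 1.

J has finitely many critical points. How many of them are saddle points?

1

J separates as a function of u plus a function of v, so ∇J=0 decouples.
∂J/∂u = 18(u + 1)(u + 2) = 0 at u ∈ {-2, -1}; ∂J/∂v = 4(v + 3) = 0 at v ∈ {-3}.
The Hessian is diagonal: diag(J_uu, J_vv). Second derivatives: J_uu(-2)=-18, J_uu(-1)=18; J_vv(-3)=4.
Saddle points occur where the two diagonal entries have opposite signs: (-2, -3). Count: 1.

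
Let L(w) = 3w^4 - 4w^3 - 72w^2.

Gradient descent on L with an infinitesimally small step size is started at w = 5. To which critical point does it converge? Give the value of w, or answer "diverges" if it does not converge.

L'(w) = 12w(w - 4)(w + 3), so L'(5) = 480.
Gradient descent moves in the -L' direction, i.e. w is decreasing.
The nearest critical point in that direction is w = 4, where L'' = 336 > 0 (a local minimum). The iterate converges there.

4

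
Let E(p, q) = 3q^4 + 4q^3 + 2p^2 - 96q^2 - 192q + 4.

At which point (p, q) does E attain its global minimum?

E(p,q) separates as A(p) + B(q) + 4, so its minimum is min A + min B + 4.
A'(p) = 4p vanishes at p ∈ {0}; B'(q) = 12(q - 4)(q + 1)(q + 4) vanishes at q ∈ {-4, -1, 4}.
Local minima of A (where A''>0): A(0)=0. Local minima of B: B(-4)=-256, B(4)=-1280.
So the global minimum of E is A(0) + B(4) + 4 = 0 − 1280 + 4 = -1276, attained at (0, 4).

(0, 4)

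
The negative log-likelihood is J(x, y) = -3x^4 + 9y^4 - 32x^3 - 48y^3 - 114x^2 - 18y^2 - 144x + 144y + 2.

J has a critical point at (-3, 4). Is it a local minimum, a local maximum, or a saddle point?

The mixed partial ∂²J/∂x∂y is 0, so the Hessian at any point is diag(J_xx, J_yy) = diag(-12(3x^2 + 16x + 19), 36(3y^2 - 8y - 1)).
At (-3, 4): H = diag(24, 540).
Both eigenvalues are positive, so H is positive definite: a local minimum.

local minimum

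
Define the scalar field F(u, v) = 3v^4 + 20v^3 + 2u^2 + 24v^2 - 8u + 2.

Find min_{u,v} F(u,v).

-134

F(u,v) separates as P(u) + Q(v) + 2, so its minimum is min P + min Q + 2.
P'(u) = 4u - 8 vanishes at u ∈ {2}; Q'(v) = 12v(v + 1)(v + 4) vanishes at v ∈ {-4, -1, 0}.
Local minima of P (where P''>0): P(2)=-8. Local minima of Q: Q(-4)=-128, Q(0)=0.
So the global minimum of F is P(2) + Q(-4) + 2 = -8 − 128 + 2 = -134, attained at (2, -4).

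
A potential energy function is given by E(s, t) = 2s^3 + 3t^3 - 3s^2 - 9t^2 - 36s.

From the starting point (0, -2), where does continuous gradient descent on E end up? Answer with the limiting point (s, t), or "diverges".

diverges

E is separable, so gradient descent decouples: s follows -∂E/∂s, t follows -∂E/∂t.
∂E/∂s = 6(s - 3)(s + 2); at s=0 this is -36, so s increases.
∂E/∂t = 9t(t - 2); at t=-2 this is 72, so t decreases.
The t-coordinate has no critical point in that direction and runs off to infinity.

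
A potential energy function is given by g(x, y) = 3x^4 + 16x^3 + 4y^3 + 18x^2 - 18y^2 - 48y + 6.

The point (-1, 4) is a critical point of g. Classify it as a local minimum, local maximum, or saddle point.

The mixed partial ∂²g/∂x∂y is 0, so the Hessian at any point is diag(g_xx, g_yy) = diag(12(3x^2 + 8x + 3), 12(2y - 3)).
At (-1, 4): H = diag(-24, 60).
The eigenvalues have opposite signs, so H is indefinite: a saddle point.

saddle point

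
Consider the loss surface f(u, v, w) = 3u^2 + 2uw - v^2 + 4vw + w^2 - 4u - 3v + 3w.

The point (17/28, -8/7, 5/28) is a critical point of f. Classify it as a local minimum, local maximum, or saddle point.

The Hessian is constant: H = [[6, 0, 2], [0, -2, 4], [2, 4, 2]].
Leading principal minors: Δ₁ = 6, Δ₂ = -12, Δ₃ = -112.
The minors fit neither the all-positive nor the alternating-sign pattern, so H is indefinite: a saddle point.

saddle point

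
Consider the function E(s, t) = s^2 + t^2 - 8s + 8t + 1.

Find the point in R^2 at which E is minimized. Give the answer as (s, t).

E(s,t) separates as P(s) + Q(t) + 1, so its minimum is min P + min Q + 1.
P'(s) = 2s - 8 vanishes at s ∈ {4}; Q'(t) = 2(t + 4) vanishes at t ∈ {-4}.
Local minima of P (where P''>0): P(4)=-16. Local minima of Q: Q(-4)=-16.
So the global minimum of E is P(4) + Q(-4) + 1 = -16 − 16 + 1 = -31, attained at (4, -4).

(4, -4)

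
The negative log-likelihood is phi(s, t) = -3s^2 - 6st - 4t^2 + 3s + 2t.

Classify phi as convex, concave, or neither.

concave

phi is quadratic, so its Hessian is the constant matrix H = [[-6, -6], [-6, -8]].
det(H) = 12, tr(H) = -14.
det(H) > 0 and tr(H) < 0, so H is negative definite everywhere: concave.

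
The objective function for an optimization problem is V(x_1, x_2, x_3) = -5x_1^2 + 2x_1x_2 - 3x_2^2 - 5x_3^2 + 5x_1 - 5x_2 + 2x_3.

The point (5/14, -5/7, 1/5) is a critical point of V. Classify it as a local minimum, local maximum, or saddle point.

local maximum

The Hessian is constant: H = [[-10, 2, 0], [2, -6, 0], [0, 0, -10]].
Leading principal minors: Δ₁ = -10, Δ₂ = 56, Δ₃ = -560.
The minors alternate sign starting negative (−, +, −), so H is negative definite: a local maximum.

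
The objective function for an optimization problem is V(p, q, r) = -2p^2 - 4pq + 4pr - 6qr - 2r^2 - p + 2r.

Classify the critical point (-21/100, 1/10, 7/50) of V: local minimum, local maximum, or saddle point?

The Hessian is constant: H = [[-4, -4, 4], [-4, 0, -6], [4, -6, -4]].
Leading principal minors: Δ₁ = -4, Δ₂ = -16, Δ₃ = 400.
The minors fit neither the all-positive nor the alternating-sign pattern, so H is indefinite: a saddle point.

saddle point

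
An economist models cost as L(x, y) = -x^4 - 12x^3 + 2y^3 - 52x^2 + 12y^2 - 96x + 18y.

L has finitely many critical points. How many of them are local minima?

L separates as a function of x plus a function of y, so ∇L=0 decouples.
∂L/∂x = -4(x + 2)(x + 3)(x + 4) = 0 at x ∈ {-4, -3, -2}; ∂L/∂y = 6(y + 1)(y + 3) = 0 at y ∈ {-3, -1}.
The Hessian is diagonal: diag(L_xx, L_yy). Second derivatives: L_xx(-4)=-8, L_xx(-3)=4, L_xx(-2)=-8; L_yy(-3)=-12, L_yy(-1)=12.
Local minima occur where both diagonal entries positive: (-3, -1). Count: 1.

1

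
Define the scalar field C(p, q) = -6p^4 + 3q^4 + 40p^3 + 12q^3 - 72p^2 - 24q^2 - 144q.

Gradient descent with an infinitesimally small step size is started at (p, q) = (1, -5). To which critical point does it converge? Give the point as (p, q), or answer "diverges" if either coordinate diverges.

C is separable, so gradient descent decouples: p follows -∂C/∂p, q follows -∂C/∂q.
∂C/∂p = -24p(p - 3)(p - 2); at p=1 this is -48, so p increases.
∂C/∂q = 12(q - 2)(q + 2)(q + 3); at q=-5 this is -504, so q increases.
p converges to its nearest critical value 2 (a local min of the p-part); q converges to -3. The iterate converges to (2, -3).

(2, -3)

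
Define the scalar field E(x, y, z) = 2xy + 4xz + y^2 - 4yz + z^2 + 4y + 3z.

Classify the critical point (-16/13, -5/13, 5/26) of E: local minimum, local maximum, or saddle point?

saddle point

The Hessian is constant: H = [[0, 2, 4], [2, 2, -4], [4, -4, 2]].
Leading principal minors: Δ₁ = 0, Δ₂ = -4, Δ₃ = -104.
The minors fit neither the all-positive nor the alternating-sign pattern, so H is indefinite: a saddle point.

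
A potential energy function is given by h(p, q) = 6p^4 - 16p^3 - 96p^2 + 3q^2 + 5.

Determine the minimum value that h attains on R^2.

-1019

h(p,q) separates as A(p) + B(q) + 5, so its minimum is min A + min B + 5.
A'(p) = 24p(p - 4)(p + 2) vanishes at p ∈ {-2, 0, 4}; B'(q) = 6q vanishes at q ∈ {0}.
Local minima of A (where A''>0): A(-2)=-160, A(4)=-1024. Local minima of B: B(0)=0.
So the global minimum of h is A(4) + B(0) + 5 = -1024 + 0 + 5 = -1019, attained at (4, 0).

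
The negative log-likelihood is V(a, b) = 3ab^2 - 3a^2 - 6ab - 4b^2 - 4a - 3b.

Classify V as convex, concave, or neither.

neither

The term 3ab^2 is cubic, so the Hessian is not constant.
∂²V/∂b² = 6a - 8, which takes both signs as a varies (negative for sufficiently negative a). A diagonal entry of the Hessian changing sign means the Hessian is neither positive- nor negative-semidefinite on all of R^2.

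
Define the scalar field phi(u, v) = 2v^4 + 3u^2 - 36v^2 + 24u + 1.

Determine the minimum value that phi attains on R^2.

phi(u,v) separates as P(u) + Q(v) + 1, so its minimum is min P + min Q + 1.
P'(u) = 6u + 24 vanishes at u ∈ {-4}; Q'(v) = 8v(v - 3)(v + 3) vanishes at v ∈ {-3, 0, 3}.
Local minima of P (where P''>0): P(-4)=-48. Local minima of Q: Q(-3)=-162, Q(3)=-162.
So the global minimum of phi is P(-4) + Q(-3) + 1 = -48 − 162 + 1 = -209, attained at (-4, -3).

-209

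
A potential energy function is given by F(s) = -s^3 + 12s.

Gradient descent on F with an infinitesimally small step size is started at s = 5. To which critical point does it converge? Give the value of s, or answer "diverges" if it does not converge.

F'(s) = -3(s - 2)(s + 2), so F'(5) = -63.
Gradient descent moves in the -F' direction, i.e. s is increasing.
There is no critical point above s=5, and F' keeps the same sign, so the iterate runs off to +∞.

diverges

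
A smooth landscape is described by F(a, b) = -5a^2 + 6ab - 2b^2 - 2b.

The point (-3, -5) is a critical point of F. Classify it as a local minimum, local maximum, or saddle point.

local maximum

The Hessian of F is constant: H = [[-10, 6], [6, -4]].
det(H) = (-10)·(-4) − 6² = 4.
det(H) > 0 and tr(H) = -14 < 0, so H is negative definite and the point is a local maximum.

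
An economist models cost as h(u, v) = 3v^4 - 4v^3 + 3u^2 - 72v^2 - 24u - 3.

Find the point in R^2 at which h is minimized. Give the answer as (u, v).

h(u,v) separates as P(u) + Q(v) − 3, so its minimum is min P + min Q − 3.
P'(u) = 6u - 24 vanishes at u ∈ {4}; Q'(v) = 12v(v - 4)(v + 3) vanishes at v ∈ {-3, 0, 4}.
Local minima of P (where P''>0): P(4)=-48. Local minima of Q: Q(-3)=-297, Q(4)=-640.
So the global minimum of h is P(4) + Q(4) − 3 = -48 − 640 − 3 = -691, attained at (4, 4).

(4, 4)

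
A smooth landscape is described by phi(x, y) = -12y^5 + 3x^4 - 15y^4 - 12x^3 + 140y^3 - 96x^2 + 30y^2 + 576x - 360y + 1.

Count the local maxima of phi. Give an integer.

2

phi separates as a function of x plus a function of y, so ∇phi=0 decouples.
∂phi/∂x = 12(x - 4)(x - 3)(x + 4) = 0 at x ∈ {-4, 3, 4}; ∂phi/∂y = -60(y - 2)(y - 1)(y + 1)(y + 3) = 0 at y ∈ {-3, -1, 1, 2}.
The Hessian is diagonal: diag(phi_xx, phi_yy). Second derivatives: phi_xx(-4)=672, phi_xx(3)=-84, phi_xx(4)=96; phi_yy(-3)=2400, phi_yy(-1)=-720, phi_yy(1)=480, phi_yy(2)=-900.
Local maxima occur where both diagonal entries negative: (3, -1), (3, 2). Count: 2.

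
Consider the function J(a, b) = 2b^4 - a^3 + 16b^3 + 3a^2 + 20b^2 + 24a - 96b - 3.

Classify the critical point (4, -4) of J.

The mixed partial ∂²J/∂a∂b is 0, so the Hessian at any point is diag(J_aa, J_bb) = diag(6(-a + 1), 8(3b^2 + 12b + 5)).
At (4, -4): H = diag(-18, 40).
The eigenvalues have opposite signs, so H is indefinite: a saddle point.

saddle point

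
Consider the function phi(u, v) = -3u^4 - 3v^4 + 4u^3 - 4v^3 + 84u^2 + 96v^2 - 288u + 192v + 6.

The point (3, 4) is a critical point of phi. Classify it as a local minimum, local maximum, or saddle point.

local maximum

The mixed partial ∂²phi/∂u∂v is 0, so the Hessian at any point is diag(phi_uu, phi_vv) = diag(12(-3u^2 + 2u + 14), 12(-3v^2 - 2v + 16)).
At (3, 4): H = diag(-84, -480).
Both eigenvalues are negative, so H is negative definite: a local maximum.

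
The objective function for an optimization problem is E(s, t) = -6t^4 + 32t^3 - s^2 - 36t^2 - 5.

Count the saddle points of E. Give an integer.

1

E separates as a function of s plus a function of t, so ∇E=0 decouples.
∂E/∂s = -2s = 0 at s ∈ {0}; ∂E/∂t = -24t(t - 3)(t - 1) = 0 at t ∈ {0, 1, 3}.
The Hessian is diagonal: diag(E_ss, E_tt). Second derivatives: E_ss(0)=-2; E_tt(0)=-72, E_tt(1)=48, E_tt(3)=-144.
Saddle points occur where the two diagonal entries have opposite signs: (0, 1). Count: 1.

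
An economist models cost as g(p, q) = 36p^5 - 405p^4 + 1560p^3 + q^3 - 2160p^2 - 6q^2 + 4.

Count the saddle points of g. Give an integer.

g separates as a function of p plus a function of q, so ∇g=0 decouples.
∂g/∂p = 180p(p - 4)(p - 3)(p - 2) = 0 at p ∈ {0, 2, 3, 4}; ∂g/∂q = 3q(q - 4) = 0 at q ∈ {0, 4}.
The Hessian is diagonal: diag(g_pp, g_qq). Second derivatives: g_pp(0)=-4320, g_pp(2)=720, g_pp(3)=-540, g_pp(4)=1440; g_qq(0)=-12, g_qq(4)=12.
Saddle points occur where the two diagonal entries have opposite signs: (0, 4), (2, 0), (3, 4), (4, 0). Count: 4.

4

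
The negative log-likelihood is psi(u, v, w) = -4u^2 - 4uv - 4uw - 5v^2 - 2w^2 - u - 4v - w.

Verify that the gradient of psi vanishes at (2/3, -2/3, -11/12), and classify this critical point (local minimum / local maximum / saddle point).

local maximum

∇psi = (-8u - 4v - 4w - 1, -4u - 10v - 4, -4u - 4w - 1); substituting (2/3, -2/3, -11/12) gives ∇psi = (0, 0, 0), so (2/3, -2/3, -11/12) is indeed a critical point.
The Hessian is constant: H = [[-8, -4, -4], [-4, -10, 0], [-4, 0, -4]].
Leading principal minors: Δ₁ = -8, Δ₂ = 64, Δ₃ = -96.
The minors alternate sign starting negative (−, +, −), so H is negative definite: a local maximum.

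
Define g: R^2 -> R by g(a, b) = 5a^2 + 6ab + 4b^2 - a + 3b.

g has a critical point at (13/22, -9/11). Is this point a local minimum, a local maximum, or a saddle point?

The Hessian of g is constant: H = [[10, 6], [6, 8]].
det(H) = 10·8 − 6² = 44.
det(H) > 0 and tr(H) = 18 > 0, so H is positive definite and the point is a local minimum.

local minimum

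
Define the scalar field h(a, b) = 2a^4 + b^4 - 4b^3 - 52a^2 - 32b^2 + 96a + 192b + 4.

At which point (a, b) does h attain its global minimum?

h(a,b) separates as P(a) + Q(b) + 4, so its minimum is min P + min Q + 4.
P'(a) = 8(a - 3)(a - 1)(a + 4) vanishes at a ∈ {-4, 1, 3}; Q'(b) = 4(b - 4)(b - 3)(b + 4) vanishes at b ∈ {-4, 3, 4}.
Local minima of P (where P''>0): P(-4)=-704, P(3)=-18. Local minima of Q: Q(-4)=-768, Q(4)=256.
So the global minimum of h is P(-4) + Q(-4) + 4 = -704 − 768 + 4 = -1468, attained at (-4, -4).

(-4, -4)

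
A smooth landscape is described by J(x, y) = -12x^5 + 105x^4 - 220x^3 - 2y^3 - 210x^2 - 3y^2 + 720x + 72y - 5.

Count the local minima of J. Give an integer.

2

J separates as a function of x plus a function of y, so ∇J=0 decouples.
∂J/∂x = -60(x - 4)(x - 3)(x - 1)(x + 1) = 0 at x ∈ {-1, 1, 3, 4}; ∂J/∂y = -6(y - 3)(y + 4) = 0 at y ∈ {-4, 3}.
The Hessian is diagonal: diag(J_xx, J_yy). Second derivatives: J_xx(-1)=2400, J_xx(1)=-720, J_xx(3)=480, J_xx(4)=-900; J_yy(-4)=42, J_yy(3)=-42.
Local minima occur where both diagonal entries positive: (-1, -4), (3, -4). Count: 2.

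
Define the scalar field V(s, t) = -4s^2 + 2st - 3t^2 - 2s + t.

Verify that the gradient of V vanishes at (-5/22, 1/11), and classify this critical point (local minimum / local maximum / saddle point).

∇V = (-8s + 2t - 2, 2s - 6t + 1); substituting (-5/22, 1/11) gives ∇V = (0, 0), so (-5/22, 1/11) is indeed a critical point.
The Hessian of V is constant: H = [[-8, 2], [2, -6]].
det(H) = (-8)·(-6) − 2² = 44.
det(H) > 0 and tr(H) = -14 < 0, so H is negative definite and the point is a local maximum.

local maximum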